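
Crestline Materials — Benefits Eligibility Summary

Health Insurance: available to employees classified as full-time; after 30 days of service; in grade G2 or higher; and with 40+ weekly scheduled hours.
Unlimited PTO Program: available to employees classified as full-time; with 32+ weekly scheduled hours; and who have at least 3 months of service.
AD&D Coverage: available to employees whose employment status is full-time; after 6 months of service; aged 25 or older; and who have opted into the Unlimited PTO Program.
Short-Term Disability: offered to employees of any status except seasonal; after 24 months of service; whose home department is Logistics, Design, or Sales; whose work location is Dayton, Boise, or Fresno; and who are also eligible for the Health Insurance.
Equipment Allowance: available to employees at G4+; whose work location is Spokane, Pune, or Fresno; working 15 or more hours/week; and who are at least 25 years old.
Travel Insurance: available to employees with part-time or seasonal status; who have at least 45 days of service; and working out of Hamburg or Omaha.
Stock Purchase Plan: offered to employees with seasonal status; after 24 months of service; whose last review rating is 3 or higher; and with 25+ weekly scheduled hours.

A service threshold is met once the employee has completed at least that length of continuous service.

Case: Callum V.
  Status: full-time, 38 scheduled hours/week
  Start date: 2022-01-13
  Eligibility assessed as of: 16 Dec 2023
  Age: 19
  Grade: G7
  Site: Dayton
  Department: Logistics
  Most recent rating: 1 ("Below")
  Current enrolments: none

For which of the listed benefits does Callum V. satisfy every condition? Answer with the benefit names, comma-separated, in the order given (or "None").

Unlimited PTO Program

Service from 2022-01-13 to 16 Dec 2023: 702 days.
Health Insurance — status full-time ✓; service 702 days ≥ 30 days ✓; grade G7 ≥ G2 ✓; 38 hrs/wk < 40 ✗ → not eligible.
Unlimited PTO Program — status full-time ✓; 38 hrs/wk ≥ 32 ✓; service 702 days ≥ 3 months (≈90 days) ✓ → eligible.
AD&D Coverage — status full-time ✓; service 702 days ≥ 6 months (≈180 days) ✓; age 19 < 25 ✗ → not eligible.
Short-Term Disability — status full-time ✓ (not excluded); service 702 days < 24 months (≈720 days) ✗ → not eligible.
Equipment Allowance — grade G7 ≥ G4 ✓; site Dayton ✗ (not Spokane, Pune, or Fresno) → not eligible.
Travel Insurance — status full-time ✗ (requires part-time or seasonal) → not eligible.
Stock Purchase Plan — status full-time ✗ (requires seasonal) → not eligible.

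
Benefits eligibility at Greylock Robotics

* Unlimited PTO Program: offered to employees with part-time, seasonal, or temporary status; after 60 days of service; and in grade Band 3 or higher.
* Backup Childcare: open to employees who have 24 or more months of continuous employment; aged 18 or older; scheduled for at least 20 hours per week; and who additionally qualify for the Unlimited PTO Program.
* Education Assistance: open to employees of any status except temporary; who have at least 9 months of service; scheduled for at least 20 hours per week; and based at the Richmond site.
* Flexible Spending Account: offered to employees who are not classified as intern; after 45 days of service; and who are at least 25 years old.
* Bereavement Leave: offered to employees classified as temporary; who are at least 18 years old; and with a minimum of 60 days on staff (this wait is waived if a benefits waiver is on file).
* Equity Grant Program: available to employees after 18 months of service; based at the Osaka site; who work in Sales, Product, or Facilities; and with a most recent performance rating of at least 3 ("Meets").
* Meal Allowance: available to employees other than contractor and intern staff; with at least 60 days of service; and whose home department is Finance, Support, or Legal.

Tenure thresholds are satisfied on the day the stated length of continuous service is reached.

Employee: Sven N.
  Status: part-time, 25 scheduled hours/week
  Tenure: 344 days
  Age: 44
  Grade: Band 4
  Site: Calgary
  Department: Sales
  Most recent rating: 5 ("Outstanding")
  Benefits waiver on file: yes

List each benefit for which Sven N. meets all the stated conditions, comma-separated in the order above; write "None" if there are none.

Unlimited PTO Program, Flexible Spending Account

Unlimited PTO Program — status part-time ✓; service 344 days ≥ 60 days ✓; grade Band 4 ≥ Band 3 ✓ → eligible.
Backup Childcare — service 344 days < 24 months (≈720 days) ✗ → not eligible.
Education Assistance — status part-time ✓ (not excluded); service 344 days ≥ 9 months (≈270 days) ✓; 25 hrs/wk ≥ 20 ✓; site Calgary ✗ (not Richmond) → not eligible.
Flexible Spending Account — status part-time ✓ (not excluded); service 344 days ≥ 45 days ✓; age 44 ≥ 25 ✓ → eligible.
Bereavement Leave — status part-time ✗ (requires temporary) → not eligible.
Equity Grant Program — service 344 days < 18 months (≈540 days) ✗ → not eligible.
Meal Allowance — status part-time ✓ (not excluded); service 344 days ≥ 60 days ✓; dept Sales ✗ → not eligible.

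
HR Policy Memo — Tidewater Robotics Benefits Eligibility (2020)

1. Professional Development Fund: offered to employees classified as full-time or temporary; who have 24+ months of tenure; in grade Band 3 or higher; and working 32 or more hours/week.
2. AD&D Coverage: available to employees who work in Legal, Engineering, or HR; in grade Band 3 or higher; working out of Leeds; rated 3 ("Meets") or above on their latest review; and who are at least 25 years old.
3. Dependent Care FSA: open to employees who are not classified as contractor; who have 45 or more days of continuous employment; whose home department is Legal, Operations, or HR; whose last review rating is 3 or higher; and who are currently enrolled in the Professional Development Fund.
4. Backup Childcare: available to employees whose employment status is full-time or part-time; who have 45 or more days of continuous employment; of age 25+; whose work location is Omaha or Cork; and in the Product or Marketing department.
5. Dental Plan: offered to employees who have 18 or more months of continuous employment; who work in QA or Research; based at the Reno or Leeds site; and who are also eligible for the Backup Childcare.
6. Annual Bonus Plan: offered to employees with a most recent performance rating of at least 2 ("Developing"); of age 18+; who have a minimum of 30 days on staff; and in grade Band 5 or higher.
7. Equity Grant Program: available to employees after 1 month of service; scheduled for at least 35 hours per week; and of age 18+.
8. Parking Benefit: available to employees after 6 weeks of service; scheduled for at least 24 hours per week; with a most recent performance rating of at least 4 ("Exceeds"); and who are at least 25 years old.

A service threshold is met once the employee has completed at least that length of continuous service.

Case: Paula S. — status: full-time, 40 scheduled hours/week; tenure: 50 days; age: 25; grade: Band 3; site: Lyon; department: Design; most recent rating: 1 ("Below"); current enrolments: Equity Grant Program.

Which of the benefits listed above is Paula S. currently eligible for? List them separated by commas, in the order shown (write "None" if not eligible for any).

Professional Development Fund — status full-time ✓; service 50 days < 24 months (≈720 days) ✗ → not eligible.
AD&D Coverage — dept Design ✗ → not eligible.
Dependent Care FSA — status full-time ✓ (not excluded); service 50 days ≥ 45 days ✓; dept Design ✗ → not eligible.
Backup Childcare — status full-time ✓; service 50 days ≥ 45 days ✓; age 25 ≥ 25 ✓; site Lyon ✗ (not Omaha or Cork) → not eligible.
Dental Plan — service 50 days < 18 months (≈540 days) ✗ → not eligible.
Annual Bonus Plan — rating 1 < 2 ✗ → not eligible.
Equity Grant Program — service 50 days ≥ 1 month (≈30 days) ✓; 40 hrs/wk ≥ 35 ✓; age 25 ≥ 18 ✓ → eligible.
Parking Benefit — service 50 days ≥ 6 weeks (≈42 days) ✓; 40 hrs/wk ≥ 24 ✓; rating 1 < 4 ✗ → not eligible.

Equity Grant Program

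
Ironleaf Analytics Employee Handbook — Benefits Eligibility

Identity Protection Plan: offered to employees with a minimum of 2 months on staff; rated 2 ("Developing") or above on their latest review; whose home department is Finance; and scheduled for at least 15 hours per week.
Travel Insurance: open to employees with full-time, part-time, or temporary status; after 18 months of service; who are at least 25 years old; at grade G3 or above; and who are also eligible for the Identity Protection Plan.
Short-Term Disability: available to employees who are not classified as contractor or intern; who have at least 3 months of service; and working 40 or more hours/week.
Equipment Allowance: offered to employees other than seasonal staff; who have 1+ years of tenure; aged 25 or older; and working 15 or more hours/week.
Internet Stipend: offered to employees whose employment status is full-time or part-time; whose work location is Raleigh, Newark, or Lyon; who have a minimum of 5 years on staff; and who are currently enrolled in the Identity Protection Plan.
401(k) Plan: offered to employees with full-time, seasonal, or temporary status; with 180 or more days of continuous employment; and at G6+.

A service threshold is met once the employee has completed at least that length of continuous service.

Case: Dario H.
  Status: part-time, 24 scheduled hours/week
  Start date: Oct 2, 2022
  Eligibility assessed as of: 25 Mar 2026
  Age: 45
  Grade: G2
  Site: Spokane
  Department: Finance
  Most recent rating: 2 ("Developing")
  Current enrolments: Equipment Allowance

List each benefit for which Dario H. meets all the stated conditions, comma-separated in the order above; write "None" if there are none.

Service from Oct 2, 2022 to 25 Mar 2026: 1270 days.
Identity Protection Plan — service 1270 days ≥ 2 months (≈60 days) ✓; rating 2 ≥ 2 ✓; dept Finance ✓; 24 hrs/wk ≥ 15 ✓ → eligible.
Travel Insurance — status part-time ✓; service 1270 days ≥ 18 months (≈540 days) ✓; age 45 ≥ 25 ✓; grade G2 < G3 ✗ → not eligible.
Short-Term Disability — status part-time ✓ (not excluded); service 1270 days ≥ 3 months (≈90 days) ✓; 24 hrs/wk < 40 ✗ → not eligible.
Equipment Allowance — status part-time ✓ (not excluded); service 1270 days ≥ 1 year (≈365 days) ✓; age 45 ≥ 25 ✓; 24 hrs/wk ≥ 15 ✓ → eligible.
Internet Stipend — status part-time ✓; site Spokane ✗ (not Raleigh, Newark, or Lyon) → not eligible.
401(k) Plan — status part-time ✗ (requires full-time, seasonal, or temporary) → not eligible.

Identity Protection Plan, Equipment Allowance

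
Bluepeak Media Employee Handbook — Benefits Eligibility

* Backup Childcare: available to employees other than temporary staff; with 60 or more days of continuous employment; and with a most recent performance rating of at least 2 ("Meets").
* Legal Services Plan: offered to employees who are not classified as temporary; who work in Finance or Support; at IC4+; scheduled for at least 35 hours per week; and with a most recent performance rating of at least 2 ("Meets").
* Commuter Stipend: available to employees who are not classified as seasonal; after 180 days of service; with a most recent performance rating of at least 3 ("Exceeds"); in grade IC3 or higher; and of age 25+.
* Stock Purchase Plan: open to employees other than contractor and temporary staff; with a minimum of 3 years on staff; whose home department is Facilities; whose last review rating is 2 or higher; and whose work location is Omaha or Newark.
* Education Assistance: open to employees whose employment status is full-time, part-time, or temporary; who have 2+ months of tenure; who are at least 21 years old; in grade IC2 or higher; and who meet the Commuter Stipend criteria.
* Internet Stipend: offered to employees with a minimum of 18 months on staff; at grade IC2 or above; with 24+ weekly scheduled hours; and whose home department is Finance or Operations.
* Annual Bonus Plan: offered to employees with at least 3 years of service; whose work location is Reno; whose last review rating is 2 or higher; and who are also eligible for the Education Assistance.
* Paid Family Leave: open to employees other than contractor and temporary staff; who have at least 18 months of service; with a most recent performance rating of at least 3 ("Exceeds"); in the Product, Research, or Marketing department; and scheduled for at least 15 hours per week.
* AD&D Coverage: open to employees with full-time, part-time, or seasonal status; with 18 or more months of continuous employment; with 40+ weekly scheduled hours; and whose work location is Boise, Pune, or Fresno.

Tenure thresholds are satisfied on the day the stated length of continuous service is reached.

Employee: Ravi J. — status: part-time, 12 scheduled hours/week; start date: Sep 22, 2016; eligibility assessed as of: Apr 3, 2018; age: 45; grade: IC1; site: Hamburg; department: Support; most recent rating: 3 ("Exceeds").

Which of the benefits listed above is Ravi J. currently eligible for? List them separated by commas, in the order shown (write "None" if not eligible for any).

Service from Sep 22, 2016 to Apr 3, 2018: 558 days.
Backup Childcare — status part-time ✓ (not excluded); service 558 days ≥ 60 days ✓; rating 3 ≥ 2 ✓ → eligible.
Legal Services Plan — status part-time ✓ (not excluded); dept Support ✓; grade IC1 < IC4 ✗ → not eligible.
Commuter Stipend — status part-time ✓ (not excluded); service 558 days ≥ 180 days ✓; rating 3 ≥ 3 ✓; grade IC1 < IC3 ✗ → not eligible.
Stock Purchase Plan — status part-time ✓ (not excluded); service 558 days < 3 years (≈1095 days) ✗ → not eligible.
Education Assistance — status part-time ✓; service 558 days ≥ 2 months (≈60 days) ✓; age 45 ≥ 21 ✓; grade IC1 < IC2 ✗ → not eligible.
Internet Stipend — service 558 days ≥ 18 months (≈540 days) ✓; grade IC1 < IC2 ✗ → not eligible.
Annual Bonus Plan — service 558 days < 3 years (≈1095 days) ✗ → not eligible.
Paid Family Leave — status part-time ✓ (not excluded); service 558 days ≥ 18 months (≈540 days) ✓; rating 3 ≥ 3 ✓; dept Support ✗ → not eligible.
AD&D Coverage — status part-time ✓; service 558 days ≥ 18 months (≈540 days) ✓; 12 hrs/wk < 40 ✗ → not eligible.

Backup Childcare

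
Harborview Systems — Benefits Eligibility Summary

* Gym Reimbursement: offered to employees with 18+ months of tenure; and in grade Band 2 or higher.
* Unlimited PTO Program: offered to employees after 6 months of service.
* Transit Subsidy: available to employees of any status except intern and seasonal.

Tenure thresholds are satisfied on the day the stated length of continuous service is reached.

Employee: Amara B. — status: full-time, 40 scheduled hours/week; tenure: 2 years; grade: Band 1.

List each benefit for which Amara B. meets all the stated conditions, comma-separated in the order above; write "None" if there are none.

Unlimited PTO Program, Transit Subsidy

Gym Reimbursement — service 2 years ≥ 18 months (≈540 days) ✓; grade Band 1 < Band 2 ✗ → not eligible.
Unlimited PTO Program — service 2 years ≥ 6 months (≈180 days) ✓ → eligible.
Transit Subsidy — status full-time ✓ (not excluded) → eligible.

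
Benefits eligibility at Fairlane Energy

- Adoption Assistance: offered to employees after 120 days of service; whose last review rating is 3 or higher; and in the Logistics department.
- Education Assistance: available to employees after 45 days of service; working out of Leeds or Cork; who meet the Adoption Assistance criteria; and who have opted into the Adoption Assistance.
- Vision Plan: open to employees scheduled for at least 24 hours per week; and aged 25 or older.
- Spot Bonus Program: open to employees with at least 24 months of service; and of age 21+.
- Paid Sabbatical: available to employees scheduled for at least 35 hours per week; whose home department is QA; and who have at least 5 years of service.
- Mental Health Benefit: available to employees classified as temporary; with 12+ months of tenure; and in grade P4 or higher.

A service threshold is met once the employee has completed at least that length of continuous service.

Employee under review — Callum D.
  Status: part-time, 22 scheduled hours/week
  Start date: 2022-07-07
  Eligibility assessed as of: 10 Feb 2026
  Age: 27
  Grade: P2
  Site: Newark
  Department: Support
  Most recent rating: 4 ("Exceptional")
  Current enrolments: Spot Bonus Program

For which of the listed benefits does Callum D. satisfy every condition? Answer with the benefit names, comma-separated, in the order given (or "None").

Spot Bonus Program

Service from 2022-07-07 to 10 Feb 2026: 1314 days.
Adoption Assistance — service 1314 days ≥ 120 days ✓; rating 4 ≥ 3 ✓; dept Support ✗ → not eligible.
Education Assistance — service 1314 days ≥ 45 days ✓; site Newark ✗ (not Leeds or Cork) → not eligible.
Vision Plan — 22 hrs/wk < 24 ✗ → not eligible.
Spot Bonus Program — service 1314 days ≥ 24 months (≈720 days) ✓; age 27 ≥ 21 ✓ → eligible.
Paid Sabbatical — 22 hrs/wk < 35 ✗ → not eligible.
Mental Health Benefit — status part-time ✗ (requires temporary) → not eligible.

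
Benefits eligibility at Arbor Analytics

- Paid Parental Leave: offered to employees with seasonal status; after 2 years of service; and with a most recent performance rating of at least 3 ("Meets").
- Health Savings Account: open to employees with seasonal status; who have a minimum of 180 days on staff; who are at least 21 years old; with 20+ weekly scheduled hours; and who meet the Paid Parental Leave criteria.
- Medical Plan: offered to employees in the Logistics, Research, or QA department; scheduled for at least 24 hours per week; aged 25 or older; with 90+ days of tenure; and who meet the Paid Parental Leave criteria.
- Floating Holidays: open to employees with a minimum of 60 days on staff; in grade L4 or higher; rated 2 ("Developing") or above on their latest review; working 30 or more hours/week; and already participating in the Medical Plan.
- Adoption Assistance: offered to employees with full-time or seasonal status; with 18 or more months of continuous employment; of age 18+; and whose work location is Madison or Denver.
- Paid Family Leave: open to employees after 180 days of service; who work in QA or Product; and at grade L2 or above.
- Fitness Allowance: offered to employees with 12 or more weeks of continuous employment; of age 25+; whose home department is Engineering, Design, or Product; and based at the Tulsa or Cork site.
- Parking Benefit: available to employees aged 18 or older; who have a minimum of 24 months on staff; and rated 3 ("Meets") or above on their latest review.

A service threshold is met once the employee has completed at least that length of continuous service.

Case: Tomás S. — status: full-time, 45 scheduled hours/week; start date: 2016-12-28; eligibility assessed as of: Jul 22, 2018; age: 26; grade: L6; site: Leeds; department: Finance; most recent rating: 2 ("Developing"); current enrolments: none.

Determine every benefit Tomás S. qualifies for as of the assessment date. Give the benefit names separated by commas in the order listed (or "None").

None

Service from 2016-12-28 to Jul 22, 2018: 571 days.
Paid Parental Leave — status full-time ✗ (requires seasonal) → not eligible.
Health Savings Account — status full-time ✗ (requires seasonal) → not eligible.
Medical Plan — dept Finance ✗ → not eligible.
Floating Holidays — service 571 days ≥ 60 days ✓; grade L6 ≥ L4 ✓; rating 2 ≥ 2 ✓; 45 hrs/wk ≥ 30 ✓; not enrolled in Medical Plan ✗ → not eligible.
Adoption Assistance — status full-time ✓; service 571 days ≥ 18 months (≈540 days) ✓; age 26 ≥ 18 ✓; site Leeds ✗ (not Madison or Denver) → not eligible.
Paid Family Leave — service 571 days ≥ 180 days ✓; dept Finance ✗ → not eligible.
Fitness Allowance — service 571 days ≥ 12 weeks (≈84 days) ✓; age 26 ≥ 25 ✓; dept Finance ✗ → not eligible.
Parking Benefit — age 26 ≥ 18 ✓; service 571 days < 24 months (≈720 days) ✗ → not eligible.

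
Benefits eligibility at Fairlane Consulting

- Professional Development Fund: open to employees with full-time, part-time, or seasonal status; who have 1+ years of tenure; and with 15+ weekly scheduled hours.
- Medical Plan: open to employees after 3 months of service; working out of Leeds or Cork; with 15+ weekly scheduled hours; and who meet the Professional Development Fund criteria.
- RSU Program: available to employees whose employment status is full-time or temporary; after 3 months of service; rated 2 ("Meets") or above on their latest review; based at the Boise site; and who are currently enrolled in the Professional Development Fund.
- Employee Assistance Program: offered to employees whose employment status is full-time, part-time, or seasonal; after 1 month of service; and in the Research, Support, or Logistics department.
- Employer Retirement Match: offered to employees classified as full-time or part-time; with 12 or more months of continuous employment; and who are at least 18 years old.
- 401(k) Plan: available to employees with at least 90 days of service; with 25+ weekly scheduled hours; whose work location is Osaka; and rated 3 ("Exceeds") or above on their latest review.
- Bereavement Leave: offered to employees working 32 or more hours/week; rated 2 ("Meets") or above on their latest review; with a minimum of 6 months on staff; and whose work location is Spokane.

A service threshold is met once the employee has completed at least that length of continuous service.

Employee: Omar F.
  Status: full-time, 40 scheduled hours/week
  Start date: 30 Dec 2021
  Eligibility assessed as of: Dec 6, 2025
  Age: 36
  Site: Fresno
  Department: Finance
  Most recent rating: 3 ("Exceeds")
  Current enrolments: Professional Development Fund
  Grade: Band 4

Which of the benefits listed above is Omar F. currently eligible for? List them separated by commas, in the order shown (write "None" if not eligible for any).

Service from 30 Dec 2021 to Dec 6, 2025: 1437 days.
Professional Development Fund — status full-time ✓; service 1437 days ≥ 1 year (≈365 days) ✓; 40 hrs/wk ≥ 15 ✓ → eligible.
Medical Plan — service 1437 days ≥ 3 months (≈90 days) ✓; site Fresno ✗ (not Leeds or Cork) → not eligible.
RSU Program — status full-time ✓; service 1437 days ≥ 3 months (≈90 days) ✓; rating 3 ≥ 2 ✓; site Fresno ✗ (not Boise) → not eligible.
Employee Assistance Program — status full-time ✓; service 1437 days ≥ 1 month (≈30 days) ✓; dept Finance ✗ → not eligible.
Employer Retirement Match — status full-time ✓; service 1437 days ≥ 12 months (≈360 days) ✓; age 36 ≥ 18 ✓ → eligible.
401(k) Plan — service 1437 days ≥ 90 days ✓; 40 hrs/wk ≥ 25 ✓; site Fresno ✗ (not Osaka) → not eligible.
Bereavement Leave — 40 hrs/wk ≥ 32 ✓; rating 3 ≥ 2 ✓; service 1437 days ≥ 6 months (≈180 days) ✓; site Fresno ✗ (not Spokane) → not eligible.

Professional Development Fund, Employer Retirement Match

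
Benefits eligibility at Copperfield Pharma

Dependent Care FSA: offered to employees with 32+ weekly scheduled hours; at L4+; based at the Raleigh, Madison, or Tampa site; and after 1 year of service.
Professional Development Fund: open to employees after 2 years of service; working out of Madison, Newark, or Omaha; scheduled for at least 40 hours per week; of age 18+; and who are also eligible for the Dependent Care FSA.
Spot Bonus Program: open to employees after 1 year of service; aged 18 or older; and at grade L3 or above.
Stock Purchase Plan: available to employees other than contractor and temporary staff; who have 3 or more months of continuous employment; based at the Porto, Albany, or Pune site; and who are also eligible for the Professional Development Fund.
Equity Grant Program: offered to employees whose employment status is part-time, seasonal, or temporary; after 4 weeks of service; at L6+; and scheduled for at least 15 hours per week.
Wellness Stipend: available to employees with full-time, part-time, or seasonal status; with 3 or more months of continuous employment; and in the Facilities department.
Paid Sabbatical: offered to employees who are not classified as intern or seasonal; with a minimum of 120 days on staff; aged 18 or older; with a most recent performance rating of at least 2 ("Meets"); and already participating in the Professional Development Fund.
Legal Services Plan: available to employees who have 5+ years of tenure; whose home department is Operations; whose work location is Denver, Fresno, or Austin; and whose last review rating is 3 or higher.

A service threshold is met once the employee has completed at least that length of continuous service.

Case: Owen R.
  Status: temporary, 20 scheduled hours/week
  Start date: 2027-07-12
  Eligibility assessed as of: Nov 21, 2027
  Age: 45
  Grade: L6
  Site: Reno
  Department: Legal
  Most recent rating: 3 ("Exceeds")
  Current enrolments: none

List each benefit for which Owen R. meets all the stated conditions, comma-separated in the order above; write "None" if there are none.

Equity Grant Program

Service from 2027-07-12 to Nov 21, 2027: 132 days.
Dependent Care FSA — 20 hrs/wk < 32 ✗ → not eligible.
Professional Development Fund — service 132 days < 2 years (≈730 days) ✗ → not eligible.
Spot Bonus Program — service 132 days < 1 year (≈365 days) ✗ → not eligible.
Stock Purchase Plan — status temporary ✗ (excluded) → not eligible.
Equity Grant Program — status temporary ✓; service 132 days ≥ 4 weeks (≈28 days) ✓; grade L6 ≥ L6 ✓; 20 hrs/wk ≥ 15 ✓ → eligible.
Wellness Stipend — status temporary ✗ (requires full-time, part-time, or seasonal) → not eligible.
Paid Sabbatical — status temporary ✓ (not excluded); service 132 days ≥ 120 days ✓; age 45 ≥ 18 ✓; rating 3 ≥ 2 ✓; not enrolled in Professional Development Fund ✗ → not eligible.
Legal Services Plan — service 132 days < 5 years (≈1825 days) ✗ → not eligible.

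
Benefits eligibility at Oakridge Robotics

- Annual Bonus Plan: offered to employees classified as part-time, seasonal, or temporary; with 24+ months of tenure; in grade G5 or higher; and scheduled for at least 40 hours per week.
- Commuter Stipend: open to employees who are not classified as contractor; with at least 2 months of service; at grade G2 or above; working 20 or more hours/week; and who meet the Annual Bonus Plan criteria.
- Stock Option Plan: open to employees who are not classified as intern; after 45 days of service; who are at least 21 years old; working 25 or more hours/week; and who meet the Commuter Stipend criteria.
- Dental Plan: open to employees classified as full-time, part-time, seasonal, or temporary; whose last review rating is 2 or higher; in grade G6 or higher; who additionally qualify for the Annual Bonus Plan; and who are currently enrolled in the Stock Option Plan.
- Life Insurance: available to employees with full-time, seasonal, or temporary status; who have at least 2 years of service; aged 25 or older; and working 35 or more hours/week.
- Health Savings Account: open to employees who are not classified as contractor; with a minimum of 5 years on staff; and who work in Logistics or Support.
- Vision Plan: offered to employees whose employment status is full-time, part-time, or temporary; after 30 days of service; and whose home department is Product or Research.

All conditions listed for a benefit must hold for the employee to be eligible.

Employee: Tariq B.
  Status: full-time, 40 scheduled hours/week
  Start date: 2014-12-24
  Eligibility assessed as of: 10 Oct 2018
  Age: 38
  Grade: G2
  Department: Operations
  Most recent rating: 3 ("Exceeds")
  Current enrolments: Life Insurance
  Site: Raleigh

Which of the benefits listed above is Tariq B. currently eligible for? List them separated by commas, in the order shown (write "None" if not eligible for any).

Service from 2014-12-24 to 10 Oct 2018: 1386 days.
Annual Bonus Plan — status full-time ✗ (requires part-time, seasonal, or temporary) → not eligible.
Commuter Stipend — status full-time ✓ (not excluded); service 1386 days ≥ 2 months (≈60 days) ✓; grade G2 ≥ G2 ✓; 40 hrs/wk ≥ 20 ✓; not eligible for Annual Bonus Plan ✗ → not eligible.
Stock Option Plan — status full-time ✓ (not excluded); service 1386 days ≥ 45 days ✓; age 38 ≥ 21 ✓; 40 hrs/wk ≥ 25 ✓; not eligible for Commuter Stipend ✗ → not eligible.
Dental Plan — status full-time ✓; rating 3 ≥ 2 ✓; grade G2 < G6 ✗ → not eligible.
Life Insurance — status full-time ✓; service 1386 days ≥ 2 years (≈730 days) ✓; age 38 ≥ 25 ✓; 40 hrs/wk ≥ 35 ✓ → eligible.
Health Savings Account — status full-time ✓ (not excluded); service 1386 days < 5 years (≈1825 days) ✗ → not eligible.
Vision Plan — status full-time ✓; service 1386 days ≥ 30 days ✓; dept Operations ✗ → not eligible.

Life Insurance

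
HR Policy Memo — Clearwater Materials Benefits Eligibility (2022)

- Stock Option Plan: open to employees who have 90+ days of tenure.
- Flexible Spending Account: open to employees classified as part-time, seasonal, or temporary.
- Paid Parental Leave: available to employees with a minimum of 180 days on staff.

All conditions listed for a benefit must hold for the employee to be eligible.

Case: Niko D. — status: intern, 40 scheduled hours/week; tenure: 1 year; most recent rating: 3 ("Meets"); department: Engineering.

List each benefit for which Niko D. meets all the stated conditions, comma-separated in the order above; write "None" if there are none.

Stock Option Plan — service 1 year ≥ 90 days ✓ → eligible.
Flexible Spending Account — status intern ✗ (requires part-time, seasonal, or temporary) → not eligible.
Paid Parental Leave — service 1 year ≥ 180 days ✓ → eligible.

Stock Option Plan, Paid Parental Leave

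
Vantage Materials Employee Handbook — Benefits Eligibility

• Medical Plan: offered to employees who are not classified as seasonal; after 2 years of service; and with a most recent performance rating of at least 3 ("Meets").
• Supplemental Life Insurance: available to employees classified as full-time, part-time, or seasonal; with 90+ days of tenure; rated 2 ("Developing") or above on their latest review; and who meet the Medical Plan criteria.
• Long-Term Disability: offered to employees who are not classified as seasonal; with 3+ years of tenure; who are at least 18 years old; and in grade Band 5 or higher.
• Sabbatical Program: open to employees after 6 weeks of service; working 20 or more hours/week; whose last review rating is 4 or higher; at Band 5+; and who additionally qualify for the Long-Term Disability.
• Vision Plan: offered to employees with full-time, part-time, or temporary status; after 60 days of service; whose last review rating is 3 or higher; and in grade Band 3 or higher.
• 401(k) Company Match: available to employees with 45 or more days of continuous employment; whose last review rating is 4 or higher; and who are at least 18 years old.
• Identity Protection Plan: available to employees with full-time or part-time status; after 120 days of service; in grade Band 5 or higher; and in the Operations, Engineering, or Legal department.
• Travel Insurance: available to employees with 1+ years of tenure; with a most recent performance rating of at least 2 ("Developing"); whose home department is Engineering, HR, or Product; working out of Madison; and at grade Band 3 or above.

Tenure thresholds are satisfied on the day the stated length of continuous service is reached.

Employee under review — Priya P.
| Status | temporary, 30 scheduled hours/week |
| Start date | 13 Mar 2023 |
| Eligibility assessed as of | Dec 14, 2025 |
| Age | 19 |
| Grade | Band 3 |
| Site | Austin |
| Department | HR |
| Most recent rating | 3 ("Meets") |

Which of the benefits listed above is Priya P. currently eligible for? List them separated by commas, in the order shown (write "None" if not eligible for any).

Medical Plan, Vision Plan

Service from 13 Mar 2023 to Dec 14, 2025: 1007 days.
Medical Plan — status temporary ✓ (not excluded); service 1007 days ≥ 2 years (≈730 days) ✓; rating 3 ≥ 3 ✓ → eligible.
Supplemental Life Insurance — status temporary ✗ (requires full-time, part-time, or seasonal) → not eligible.
Long-Term Disability — status temporary ✓ (not excluded); service 1007 days < 3 years (≈1095 days) ✗ → not eligible.
Sabbatical Program — service 1007 days ≥ 6 weeks (≈42 days) ✓; 30 hrs/wk ≥ 20 ✓; rating 3 < 4 ✗ → not eligible.
Vision Plan — status temporary ✓; service 1007 days ≥ 60 days ✓; rating 3 ≥ 3 ✓; grade Band 3 ≥ Band 3 ✓ → eligible.
401(k) Company Match — service 1007 days ≥ 45 days ✓; rating 3 < 4 ✗ → not eligible.
Identity Protection Plan — status temporary ✗ (requires full-time or part-time) → not eligible.
Travel Insurance — service 1007 days ≥ 1 year (≈365 days) ✓; rating 3 ≥ 2 ✓; dept HR ✓; site Austin ✗ (not Madison) → not eligible.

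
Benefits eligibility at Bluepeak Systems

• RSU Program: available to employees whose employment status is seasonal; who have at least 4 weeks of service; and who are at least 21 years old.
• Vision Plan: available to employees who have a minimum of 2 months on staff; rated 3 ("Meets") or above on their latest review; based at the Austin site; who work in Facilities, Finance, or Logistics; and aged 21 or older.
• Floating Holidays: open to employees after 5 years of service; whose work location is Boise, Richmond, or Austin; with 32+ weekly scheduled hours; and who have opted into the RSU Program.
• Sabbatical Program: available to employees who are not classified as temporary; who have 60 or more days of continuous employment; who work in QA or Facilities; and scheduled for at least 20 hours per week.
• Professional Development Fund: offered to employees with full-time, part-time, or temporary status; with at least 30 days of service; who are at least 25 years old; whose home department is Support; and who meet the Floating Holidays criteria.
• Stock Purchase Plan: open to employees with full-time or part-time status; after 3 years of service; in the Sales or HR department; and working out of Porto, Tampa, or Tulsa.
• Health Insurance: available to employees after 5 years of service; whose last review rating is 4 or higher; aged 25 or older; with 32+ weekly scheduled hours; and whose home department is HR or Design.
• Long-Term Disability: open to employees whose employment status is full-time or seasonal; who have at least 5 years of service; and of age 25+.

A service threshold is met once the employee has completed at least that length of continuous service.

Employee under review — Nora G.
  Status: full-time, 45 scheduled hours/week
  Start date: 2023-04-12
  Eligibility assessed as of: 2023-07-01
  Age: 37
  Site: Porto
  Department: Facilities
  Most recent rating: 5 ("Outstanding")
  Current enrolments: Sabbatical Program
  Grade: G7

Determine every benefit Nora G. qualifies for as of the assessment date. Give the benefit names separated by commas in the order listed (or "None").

Service from 2023-04-12 to 2023-07-01: 80 days.
RSU Program — status full-time ✗ (requires seasonal) → not eligible.
Vision Plan — service 80 days ≥ 2 months (≈60 days) ✓; rating 5 ≥ 3 ✓; site Porto ✗ (not Austin) → not eligible.
Floating Holidays — service 80 days < 5 years (≈1825 days) ✗ → not eligible.
Sabbatical Program — status full-time ✓ (not excluded); service 80 days ≥ 60 days ✓; dept Facilities ✓; 45 hrs/wk ≥ 20 ✓ → eligible.
Professional Development Fund — status full-time ✓; service 80 days ≥ 30 days ✓; age 37 ≥ 25 ✓; dept Facilities ✗ → not eligible.
Stock Purchase Plan — status full-time ✓; service 80 days < 3 years (≈1095 days) ✗ → not eligible.
Health Insurance — service 80 days < 5 years (≈1825 days) ✗ → not eligible.
Long-Term Disability — status full-time ✓; service 80 days < 5 years (≈1825 days) ✗ → not eligible.

Sabbatical Program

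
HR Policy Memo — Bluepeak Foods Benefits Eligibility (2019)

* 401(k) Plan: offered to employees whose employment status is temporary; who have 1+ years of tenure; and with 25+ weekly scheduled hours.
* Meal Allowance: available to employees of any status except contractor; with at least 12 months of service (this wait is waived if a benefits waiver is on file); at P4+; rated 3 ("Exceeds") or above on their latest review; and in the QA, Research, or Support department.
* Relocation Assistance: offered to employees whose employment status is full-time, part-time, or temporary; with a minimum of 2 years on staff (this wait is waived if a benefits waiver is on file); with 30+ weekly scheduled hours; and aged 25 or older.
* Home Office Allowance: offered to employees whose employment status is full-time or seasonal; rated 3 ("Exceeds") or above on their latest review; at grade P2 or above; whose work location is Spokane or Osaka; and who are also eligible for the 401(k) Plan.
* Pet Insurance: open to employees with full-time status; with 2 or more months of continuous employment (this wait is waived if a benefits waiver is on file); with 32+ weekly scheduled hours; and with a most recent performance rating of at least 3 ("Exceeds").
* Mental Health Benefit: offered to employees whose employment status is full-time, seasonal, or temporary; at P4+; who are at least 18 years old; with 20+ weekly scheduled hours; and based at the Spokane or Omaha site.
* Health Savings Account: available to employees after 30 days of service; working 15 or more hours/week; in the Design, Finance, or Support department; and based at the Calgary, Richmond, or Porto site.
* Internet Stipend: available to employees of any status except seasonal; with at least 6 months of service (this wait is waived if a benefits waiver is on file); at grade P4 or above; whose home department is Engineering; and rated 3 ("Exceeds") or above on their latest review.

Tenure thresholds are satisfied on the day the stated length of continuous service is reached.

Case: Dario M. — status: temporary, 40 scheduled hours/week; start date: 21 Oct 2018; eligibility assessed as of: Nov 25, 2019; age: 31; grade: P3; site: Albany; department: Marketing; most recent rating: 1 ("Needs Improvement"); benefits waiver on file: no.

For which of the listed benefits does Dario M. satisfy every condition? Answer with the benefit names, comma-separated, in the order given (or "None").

Service from 21 Oct 2018 to Nov 25, 2019: 400 days.
401(k) Plan — status temporary ✓; service 400 days ≥ 1 year (≈365 days) ✓; 40 hrs/wk ≥ 25 ✓ → eligible.
Meal Allowance — status temporary ✓ (not excluded); no waiver, service 400 days ≥ 12 months (≈360 days) ✓; grade P3 < P4 ✗ → not eligible.
Relocation Assistance — status temporary ✓; no waiver, service 400 days < 2 years (≈730 days) ✗ → not eligible.
Home Office Allowance — status temporary ✗ (requires full-time or seasonal) → not eligible.
Pet Insurance — status temporary ✗ (requires full-time) → not eligible.
Mental Health Benefit — status temporary ✓; grade P3 < P4 ✗ → not eligible.
Health Savings Account — service 400 days ≥ 30 days ✓; 40 hrs/wk ≥ 15 ✓; dept Marketing ✗ → not eligible.
Internet Stipend — status temporary ✓ (not excluded); no waiver, service 400 days ≥ 6 months (≈180 days) ✓; grade P3 < P4 ✗ → not eligible.

401(k) Plan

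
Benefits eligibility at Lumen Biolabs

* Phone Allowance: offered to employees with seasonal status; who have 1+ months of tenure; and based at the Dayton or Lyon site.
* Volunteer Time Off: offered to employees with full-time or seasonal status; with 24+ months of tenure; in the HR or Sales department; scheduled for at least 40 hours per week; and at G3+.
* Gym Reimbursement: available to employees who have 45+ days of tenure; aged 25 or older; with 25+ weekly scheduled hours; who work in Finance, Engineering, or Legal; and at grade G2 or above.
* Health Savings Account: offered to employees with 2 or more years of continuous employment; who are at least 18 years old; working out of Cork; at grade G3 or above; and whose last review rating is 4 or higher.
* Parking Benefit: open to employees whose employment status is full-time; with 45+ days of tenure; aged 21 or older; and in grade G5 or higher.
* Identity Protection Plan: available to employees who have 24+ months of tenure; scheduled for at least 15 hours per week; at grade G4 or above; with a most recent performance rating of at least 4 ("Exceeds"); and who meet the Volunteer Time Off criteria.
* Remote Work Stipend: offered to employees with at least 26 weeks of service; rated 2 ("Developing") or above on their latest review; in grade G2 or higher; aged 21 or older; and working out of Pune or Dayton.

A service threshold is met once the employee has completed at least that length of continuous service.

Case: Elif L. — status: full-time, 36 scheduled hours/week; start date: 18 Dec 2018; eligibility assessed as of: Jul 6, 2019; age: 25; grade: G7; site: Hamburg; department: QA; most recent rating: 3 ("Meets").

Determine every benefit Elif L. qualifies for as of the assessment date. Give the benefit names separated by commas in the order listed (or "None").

Service from 18 Dec 2018 to Jul 6, 2019: 200 days.
Phone Allowance — status full-time ✗ (requires seasonal) → not eligible.
Volunteer Time Off — status full-time ✓; service 200 days < 24 months (≈720 days) ✗ → not eligible.
Gym Reimbursement — service 200 days ≥ 45 days ✓; age 25 ≥ 25 ✓; 36 hrs/wk ≥ 25 ✓; dept QA ✗ → not eligible.
Health Savings Account — service 200 days < 2 years (≈730 days) ✗ → not eligible.
Parking Benefit — status full-time ✓; service 200 days ≥ 45 days ✓; age 25 ≥ 21 ✓; grade G7 ≥ G5 ✓ → eligible.
Identity Protection Plan — service 200 days < 24 months (≈720 days) ✗ → not eligible.
Remote Work Stipend — service 200 days ≥ 26 weeks (≈182 days) ✓; rating 3 ≥ 2 ✓; grade G7 ≥ G2 ✓; age 25 ≥ 21 ✓; site Hamburg ✗ (not Pune or Dayton) → not eligible.

Parking Benefit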